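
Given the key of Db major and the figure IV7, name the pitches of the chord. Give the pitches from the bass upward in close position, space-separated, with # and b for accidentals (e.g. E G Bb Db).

Gb Bb Db F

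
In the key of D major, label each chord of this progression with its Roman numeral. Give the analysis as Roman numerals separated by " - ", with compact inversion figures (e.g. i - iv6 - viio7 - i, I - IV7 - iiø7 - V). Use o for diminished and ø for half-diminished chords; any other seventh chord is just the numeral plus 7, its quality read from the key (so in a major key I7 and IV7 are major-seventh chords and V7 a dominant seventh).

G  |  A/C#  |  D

G: major triad on G = scale degree 4 → IV.
A/C#: root A is the dominant; major triad there is V6.
D: root D is the tonic; major triad there is I.

IV - V6 - I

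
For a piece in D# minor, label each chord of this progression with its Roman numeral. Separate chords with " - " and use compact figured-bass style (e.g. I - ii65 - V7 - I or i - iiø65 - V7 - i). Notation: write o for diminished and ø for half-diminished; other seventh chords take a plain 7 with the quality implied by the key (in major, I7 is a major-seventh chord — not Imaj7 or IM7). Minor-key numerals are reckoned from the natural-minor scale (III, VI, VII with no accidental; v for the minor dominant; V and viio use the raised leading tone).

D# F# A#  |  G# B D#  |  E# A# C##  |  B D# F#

i - iv - V64 - VI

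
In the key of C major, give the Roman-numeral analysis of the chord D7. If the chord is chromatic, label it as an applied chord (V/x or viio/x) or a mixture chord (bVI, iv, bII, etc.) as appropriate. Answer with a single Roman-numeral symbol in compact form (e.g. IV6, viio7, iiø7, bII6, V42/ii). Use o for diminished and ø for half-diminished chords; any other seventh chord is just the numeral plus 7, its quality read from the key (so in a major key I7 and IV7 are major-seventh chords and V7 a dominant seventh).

Stacked in thirds the chord is D-F#-A-C: a dominant seventh chord on D.
D is not a diatonic chord root with this quality in C major, but it lies a perfect fifth above G (V), so the chord functions as an applied dominant of V.

V7/V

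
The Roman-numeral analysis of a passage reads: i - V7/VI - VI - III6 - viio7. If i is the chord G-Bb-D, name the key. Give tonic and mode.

i is given as G-Bb-D — a minor triad with root G.
If G is scale degree 1 and the mode makes that degree carry a minor triad, the tonic is G and the mode is minor.

G minor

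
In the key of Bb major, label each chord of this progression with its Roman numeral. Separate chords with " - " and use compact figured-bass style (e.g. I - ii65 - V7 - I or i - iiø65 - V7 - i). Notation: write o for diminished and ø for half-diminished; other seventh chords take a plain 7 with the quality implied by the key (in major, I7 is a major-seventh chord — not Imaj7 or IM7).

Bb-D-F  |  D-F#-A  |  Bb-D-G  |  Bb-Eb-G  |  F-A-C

Bb-D-F: major triad on Bb = scale degree 1 → I.
D-F#-A: chromatic; D is V of vi, so V/vi.
Bb-D-G: minor triad on G = scale degree 6 → vi6.
Bb-Eb-G has root Eb, degree 4 in Bb major, so IV64.
F-A-C: root F is the dominant; major triad there is V.

I - V/vi - vi6 - IV64 - V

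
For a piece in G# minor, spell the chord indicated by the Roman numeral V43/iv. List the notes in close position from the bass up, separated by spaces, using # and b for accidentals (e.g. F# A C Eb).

D# F# G# B#

V43/iv is a secondary dominant — the dominant seventh of iv. iv in G# minor is C#, so the applied chord's root is G#, a perfect fifth above.
Building a dominant seventh chord on G# gives G#-B#-D#-F#.
The figured bass 43 indicates second inversion, placing the fifth (D#) in the bass: D#-F#-G#-B#.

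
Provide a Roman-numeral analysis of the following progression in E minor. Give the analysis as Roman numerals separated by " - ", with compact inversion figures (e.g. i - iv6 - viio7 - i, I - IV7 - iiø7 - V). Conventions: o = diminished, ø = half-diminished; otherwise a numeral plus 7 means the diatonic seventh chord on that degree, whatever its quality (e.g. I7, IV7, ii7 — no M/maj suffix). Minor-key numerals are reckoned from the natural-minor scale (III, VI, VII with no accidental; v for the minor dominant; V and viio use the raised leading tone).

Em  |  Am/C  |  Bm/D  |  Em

i - iv6 - v6 - i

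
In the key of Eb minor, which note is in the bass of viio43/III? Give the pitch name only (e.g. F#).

Cb

The applied chord viio43/III is rooted on F: F-Ab-Cb-Ebb.
The figure 43 means second inversion — the fifth is in the bass.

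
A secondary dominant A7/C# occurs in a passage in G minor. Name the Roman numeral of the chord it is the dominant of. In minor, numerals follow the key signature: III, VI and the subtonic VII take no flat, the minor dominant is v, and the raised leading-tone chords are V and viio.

The chord is a dominant seventh chord on A.
A dominant resolves down a perfect fifth: A → D. In G minor, D is scale degree 5, i.e. V.

V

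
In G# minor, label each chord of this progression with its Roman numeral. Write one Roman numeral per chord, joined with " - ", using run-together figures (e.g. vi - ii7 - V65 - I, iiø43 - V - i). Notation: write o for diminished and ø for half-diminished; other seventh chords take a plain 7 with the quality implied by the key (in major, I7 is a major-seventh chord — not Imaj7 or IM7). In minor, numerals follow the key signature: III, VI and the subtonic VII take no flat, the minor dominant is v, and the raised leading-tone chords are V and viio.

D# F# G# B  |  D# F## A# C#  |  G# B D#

i43 - V7 - i

D#-F#-G#-B has root G#, degree 1 in G# minor, so i43.
D#-F##-A#-C# has root D#, degree 5 in G# minor, so V7.
G#-B-D#: root G# is the tonic; minor triad there is i.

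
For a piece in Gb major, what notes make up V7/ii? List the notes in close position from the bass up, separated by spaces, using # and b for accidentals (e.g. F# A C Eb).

Eb G Bb Db

V7/ii is a secondary dominant — the dominant seventh of ii. ii in Gb major is Ab, so the applied chord's root is Eb, a perfect fifth above.
Building a dominant seventh chord on Eb gives Eb-G-Bb-Db.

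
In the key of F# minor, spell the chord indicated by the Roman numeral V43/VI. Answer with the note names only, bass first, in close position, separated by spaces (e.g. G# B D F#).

V43/VI is a secondary dominant — the dominant seventh of VI. VI in F# minor is D, so the applied chord's root is A, a perfect fifth above.
Building a dominant seventh chord on A gives A-C#-E-G.
With the 43 figure the chord is in second inversion; from the bass E upward in close position it reads E-G-A-C#.

E G A C#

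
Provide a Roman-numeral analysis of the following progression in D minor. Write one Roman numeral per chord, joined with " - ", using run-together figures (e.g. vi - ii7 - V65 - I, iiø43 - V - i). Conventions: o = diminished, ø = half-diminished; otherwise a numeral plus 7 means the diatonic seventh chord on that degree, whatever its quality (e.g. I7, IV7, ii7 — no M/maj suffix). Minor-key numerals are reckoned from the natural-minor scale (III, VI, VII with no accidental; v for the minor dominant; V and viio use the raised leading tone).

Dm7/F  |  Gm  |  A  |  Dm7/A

Dm7/F has root D, degree 1 in D minor, so i65.
Gm has root G, degree 4 in D minor, so iv.
A: root A is the dominant; major triad there is V.
Dm7/A has root D, degree 1 in D minor, so i43.

i65 - iv - V - i43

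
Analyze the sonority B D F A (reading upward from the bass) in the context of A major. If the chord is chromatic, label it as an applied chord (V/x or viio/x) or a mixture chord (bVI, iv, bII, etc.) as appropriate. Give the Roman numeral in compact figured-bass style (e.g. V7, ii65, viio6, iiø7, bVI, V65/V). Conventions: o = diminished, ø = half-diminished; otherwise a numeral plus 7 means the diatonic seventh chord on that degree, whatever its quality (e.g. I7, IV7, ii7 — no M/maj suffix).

iiø7

Stacked in thirds the chord is B-D-F-A: a half-diminished seventh chord on B.
B is the second degree of A major. This is the half-diminished supertonic seventh, borrowed from the parallel minor.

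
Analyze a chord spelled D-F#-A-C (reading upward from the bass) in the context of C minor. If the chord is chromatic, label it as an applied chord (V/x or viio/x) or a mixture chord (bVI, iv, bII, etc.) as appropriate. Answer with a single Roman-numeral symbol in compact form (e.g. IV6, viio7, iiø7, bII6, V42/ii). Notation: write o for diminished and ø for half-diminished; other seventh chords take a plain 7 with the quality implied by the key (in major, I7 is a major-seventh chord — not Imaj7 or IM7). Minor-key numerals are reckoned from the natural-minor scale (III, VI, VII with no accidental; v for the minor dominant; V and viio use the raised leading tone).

V7/V

Stacked in thirds the chord is D-F#-A-C: a dominant seventh chord on D.
D is not a diatonic chord root with this quality in C minor, but it lies a perfect fifth above G (V), so the chord functions as an applied dominant of V.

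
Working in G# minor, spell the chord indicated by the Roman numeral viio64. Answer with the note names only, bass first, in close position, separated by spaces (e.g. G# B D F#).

C# F## A#

In G# minor, the leading-tone chord is built on the raised seventh degree, F##.
Stacking thirds from F## gives F##-A#-C#.
The figured bass 64 indicates second inversion, placing the fifth (C#) in the bass: C#-F##-A#.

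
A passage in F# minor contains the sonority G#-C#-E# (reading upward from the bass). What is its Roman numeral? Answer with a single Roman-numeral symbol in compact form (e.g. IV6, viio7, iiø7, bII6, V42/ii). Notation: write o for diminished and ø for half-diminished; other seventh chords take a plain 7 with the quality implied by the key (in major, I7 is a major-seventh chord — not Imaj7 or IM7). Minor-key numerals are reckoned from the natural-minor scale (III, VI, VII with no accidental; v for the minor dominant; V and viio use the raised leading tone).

V64

Stacked in thirds the chord is C#-E#-G#: a major triad on C#.
C# is scale degree 5 in F# minor, and a major triad on that degree is written V.
With G# in the bass the chord is in second inversion, so the figured bass is 64.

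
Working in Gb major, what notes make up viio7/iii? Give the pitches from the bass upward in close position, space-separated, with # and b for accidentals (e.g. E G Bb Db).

A C Eb Gb

viio7/iii is a secondary leading-tone chord. The target iii is Bb in Gb major; the applied chord is rooted a semitone below, on A.
Building a fully diminished seventh chord on A gives A-C-Eb-Gb.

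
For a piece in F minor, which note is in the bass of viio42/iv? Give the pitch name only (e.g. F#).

Gb

The applied chord viio42/iv is rooted on A: A-C-Eb-Gb.
The figure 42 means third inversion — the seventh is in the bass.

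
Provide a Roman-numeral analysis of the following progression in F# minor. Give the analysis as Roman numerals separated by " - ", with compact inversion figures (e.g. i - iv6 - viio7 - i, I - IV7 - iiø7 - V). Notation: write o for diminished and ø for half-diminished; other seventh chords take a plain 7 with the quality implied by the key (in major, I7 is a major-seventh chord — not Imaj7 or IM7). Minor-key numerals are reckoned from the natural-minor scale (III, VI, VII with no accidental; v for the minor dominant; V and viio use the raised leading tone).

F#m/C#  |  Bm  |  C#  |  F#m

i64 - iv - V - i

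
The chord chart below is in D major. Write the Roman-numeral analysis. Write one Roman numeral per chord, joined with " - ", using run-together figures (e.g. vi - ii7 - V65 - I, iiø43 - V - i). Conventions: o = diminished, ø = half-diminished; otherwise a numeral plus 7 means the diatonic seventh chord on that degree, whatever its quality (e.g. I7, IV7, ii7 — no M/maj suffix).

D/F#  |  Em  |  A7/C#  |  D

I6 - ii - V65 - I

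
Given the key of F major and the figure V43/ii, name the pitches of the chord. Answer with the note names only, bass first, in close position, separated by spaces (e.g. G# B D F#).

The slash means an applied dominant: we want the dominant of ii. In F major, ii is G minor, and its dominant is built on D.
Building a dominant seventh chord on D gives D-F#-A-C.
With the 43 figure the chord is in second inversion; from the bass A upward in close position it reads A-C-D-F#.

A C D F#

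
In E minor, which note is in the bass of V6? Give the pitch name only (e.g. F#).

D#

V in E minor has root B; the chord is B-D#-F#.
The figure 6 means first inversion — the third is in the bass.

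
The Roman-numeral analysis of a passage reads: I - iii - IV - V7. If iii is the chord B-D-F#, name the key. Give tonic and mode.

iii is given as B-D-F# — a minor triad with root B.
Counting down 2 scale steps from B places the tonic on G; a minor triad on degree 3 is diatonic only in major.

G major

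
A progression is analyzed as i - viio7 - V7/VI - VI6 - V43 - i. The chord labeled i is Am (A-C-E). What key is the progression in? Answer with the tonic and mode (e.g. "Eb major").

A minor

The chord Am is a minor triad rooted on A; its label is i.
If A is scale degree 1 and the mode makes that degree carry a minor triad, the tonic is A and the mode is minor.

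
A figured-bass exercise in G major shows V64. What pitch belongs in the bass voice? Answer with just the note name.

V in G major has root D; the chord is D-F#-A.
The figure 64 means second inversion — the fifth is in the bass.

A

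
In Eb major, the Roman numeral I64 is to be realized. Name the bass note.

I in Eb major has root Eb; the chord is Eb-G-Bb.
The figure 64 means second inversion — the fifth is in the bass.

Bb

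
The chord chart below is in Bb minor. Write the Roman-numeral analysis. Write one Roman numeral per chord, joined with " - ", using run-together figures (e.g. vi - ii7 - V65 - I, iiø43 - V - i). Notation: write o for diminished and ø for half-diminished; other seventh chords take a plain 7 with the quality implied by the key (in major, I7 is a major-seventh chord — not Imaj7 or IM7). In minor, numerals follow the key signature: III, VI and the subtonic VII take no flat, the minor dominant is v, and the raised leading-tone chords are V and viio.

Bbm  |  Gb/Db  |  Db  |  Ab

Bbm: root Bb is the tonic; minor triad there is i.
Gb/Db: major triad on Gb = scale degree 6 → VI64.
Db: root Db is the mediant; major triad there is III.
Ab: root Ab is the subtonic; major triad there is VII.

i - VI64 - III - VII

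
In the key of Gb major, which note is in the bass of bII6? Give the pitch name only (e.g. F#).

Cb

bII in Gb major has root Abb; the chord is Abb-Cb-Ebb.
The figure 6 means first inversion — the third is in the bass.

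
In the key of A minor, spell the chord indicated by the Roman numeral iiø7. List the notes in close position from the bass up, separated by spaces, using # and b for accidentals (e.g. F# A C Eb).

B D F A

The numeral's case and figure indicate a half-diminished seventh chord. In A minor its root, the second degree, is B.
Stacking thirds from B gives B-D-F-A.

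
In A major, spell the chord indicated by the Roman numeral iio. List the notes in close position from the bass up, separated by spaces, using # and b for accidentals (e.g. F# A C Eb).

Scale degree 2 in A major is B; here the chord built on it is altered to a diminished triad. iio is the diminished supertonic triad, borrowed from the parallel minor.
So the chord is B-D-F.

B D F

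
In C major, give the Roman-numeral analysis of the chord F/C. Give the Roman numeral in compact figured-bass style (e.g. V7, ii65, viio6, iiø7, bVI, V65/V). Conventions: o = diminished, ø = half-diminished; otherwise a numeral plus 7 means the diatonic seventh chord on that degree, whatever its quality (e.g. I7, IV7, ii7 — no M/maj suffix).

Stacked in thirds the chord is F-A-C: a major triad on F.
In C major, F is the subdominant; the diatonic major triad there is IV.
With C in the bass the chord is in second inversion, so the figured bass is 64.

IV64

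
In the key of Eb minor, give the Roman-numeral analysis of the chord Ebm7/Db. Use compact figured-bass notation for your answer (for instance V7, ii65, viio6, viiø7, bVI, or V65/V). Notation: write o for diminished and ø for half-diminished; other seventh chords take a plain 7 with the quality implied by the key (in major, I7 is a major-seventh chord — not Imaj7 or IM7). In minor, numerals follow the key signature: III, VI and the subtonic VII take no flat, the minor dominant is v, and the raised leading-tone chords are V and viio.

The pitches Eb-Gb-Bb-Db form a minor seventh chord rooted on Eb.
In Eb minor, Eb is the tonic; the diatonic minor seventh chord there is i7.
With Db in the bass the chord is in third inversion, so the figured bass is 42.

i42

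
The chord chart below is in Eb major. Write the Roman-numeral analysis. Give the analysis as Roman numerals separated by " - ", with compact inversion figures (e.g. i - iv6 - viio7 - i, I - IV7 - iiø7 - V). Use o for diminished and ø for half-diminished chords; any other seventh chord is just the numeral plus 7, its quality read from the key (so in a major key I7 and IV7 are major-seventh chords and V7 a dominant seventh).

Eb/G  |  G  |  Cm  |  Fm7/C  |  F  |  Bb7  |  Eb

I6 - V/vi - vi - ii43 - V/V - V7 - I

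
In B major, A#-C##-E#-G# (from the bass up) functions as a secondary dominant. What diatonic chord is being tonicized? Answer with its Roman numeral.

iii

The chord is a dominant seventh chord on A#.
A dominant resolves down a perfect fifth: A# → D#. In B major, D# is scale degree 3, i.e. iii.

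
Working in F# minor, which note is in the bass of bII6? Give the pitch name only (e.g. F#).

bII in F# minor has root G; the chord is G-B-D.
The figure 6 means first inversion — the third is in the bass.

B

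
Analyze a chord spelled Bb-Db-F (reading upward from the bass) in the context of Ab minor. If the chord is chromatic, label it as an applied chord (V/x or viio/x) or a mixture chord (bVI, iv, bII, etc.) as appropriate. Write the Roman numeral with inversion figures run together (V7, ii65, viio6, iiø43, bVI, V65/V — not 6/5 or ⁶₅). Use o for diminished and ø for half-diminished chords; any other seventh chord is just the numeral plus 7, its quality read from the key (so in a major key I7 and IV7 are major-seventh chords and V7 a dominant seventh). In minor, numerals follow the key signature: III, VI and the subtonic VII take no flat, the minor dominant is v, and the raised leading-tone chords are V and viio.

Stacked in thirds the chord is Bb-Db-F: a minor triad on Bb.
Bb is the second degree of Ab minor. This is the minor supertonic, borrowed from the parallel major (the Dorian ii).

ii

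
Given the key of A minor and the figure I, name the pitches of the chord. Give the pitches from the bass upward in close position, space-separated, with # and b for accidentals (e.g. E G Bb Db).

I is the major tonic (Picardy third), borrowed from the parallel major. In A minor that root is A.
So the chord is A-C#-E.

A C# E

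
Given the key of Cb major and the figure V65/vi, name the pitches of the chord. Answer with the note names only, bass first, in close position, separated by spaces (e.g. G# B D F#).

G Bb Db Eb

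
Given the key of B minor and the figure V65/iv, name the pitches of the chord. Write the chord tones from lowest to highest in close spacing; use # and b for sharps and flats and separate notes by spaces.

D# F# A B

V65/iv is a secondary dominant — the dominant seventh of iv. iv in B minor is E, so the applied chord's root is B, a perfect fifth above.
Building a dominant seventh chord on B gives B-D#-F#-A.
The figured bass 65 indicates first inversion, placing the third (D#) in the bass: D#-F#-A-B.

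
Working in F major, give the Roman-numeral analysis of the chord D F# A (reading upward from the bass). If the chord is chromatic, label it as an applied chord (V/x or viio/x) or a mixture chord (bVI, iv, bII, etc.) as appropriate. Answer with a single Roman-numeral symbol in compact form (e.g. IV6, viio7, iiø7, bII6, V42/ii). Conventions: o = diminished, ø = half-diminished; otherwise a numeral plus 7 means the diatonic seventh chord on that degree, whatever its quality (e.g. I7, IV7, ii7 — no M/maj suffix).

V/ii

The pitches D-F#-A form a major triad rooted on D.
D is not a diatonic chord root with this quality in F major, but it lies a perfect fifth above G (ii), so the chord functions as an applied dominant of ii.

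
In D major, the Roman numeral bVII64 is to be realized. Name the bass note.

G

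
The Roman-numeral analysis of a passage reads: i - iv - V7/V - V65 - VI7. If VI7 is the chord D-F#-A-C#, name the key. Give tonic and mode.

The anchor chord is a major seventh chord on D, labeled VI7.
If D is scale degree 6 and the mode makes that degree carry a major seventh chord, the tonic is F# and the mode is minor.

F# minor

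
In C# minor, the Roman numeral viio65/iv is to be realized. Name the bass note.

G#

The applied chord viio65/iv is rooted on E#: E#-G#-B-D.
The figure 65 means first inversion — the third is in the bass.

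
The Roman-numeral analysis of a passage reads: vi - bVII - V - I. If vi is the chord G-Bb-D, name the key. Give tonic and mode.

The chord Gm is a minor triad rooted on G; its label is vi.
If G is scale degree 6 and the mode makes that degree carry a minor triad, the tonic is Bb and the mode is major.

Bb major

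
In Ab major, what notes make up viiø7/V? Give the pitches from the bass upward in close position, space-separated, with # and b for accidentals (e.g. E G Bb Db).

D F Ab C

The slash marks an applied leading-tone chord: viio of V. In Ab major, V is Eb, so the leading tone to it is D, a half step below.
Building a half-diminished seventh chord on D gives D-F-Ab-C.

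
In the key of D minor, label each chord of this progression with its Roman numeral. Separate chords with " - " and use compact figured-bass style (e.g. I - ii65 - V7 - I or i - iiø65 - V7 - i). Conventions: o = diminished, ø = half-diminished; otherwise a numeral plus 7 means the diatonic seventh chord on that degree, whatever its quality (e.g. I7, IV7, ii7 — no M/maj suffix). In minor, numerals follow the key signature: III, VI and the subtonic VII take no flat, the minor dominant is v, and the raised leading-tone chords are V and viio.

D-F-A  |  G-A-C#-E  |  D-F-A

i - V42 - i

D-F-A: minor triad on D = scale degree 1 → i.
G-A-C#-E has root A, degree 5 in D minor, so V42.
D-F-A: minor triad on D = scale degree 1 → i.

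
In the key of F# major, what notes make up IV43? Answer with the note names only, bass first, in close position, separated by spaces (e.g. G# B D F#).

F# A# B D#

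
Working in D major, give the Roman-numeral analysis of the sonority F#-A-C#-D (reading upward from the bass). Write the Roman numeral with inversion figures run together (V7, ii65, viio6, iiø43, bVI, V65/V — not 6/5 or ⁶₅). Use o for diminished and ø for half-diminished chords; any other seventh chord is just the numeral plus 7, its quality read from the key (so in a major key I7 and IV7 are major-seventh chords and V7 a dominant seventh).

I65

The pitches D-F#-A-C# form a major seventh chord rooted on D.
In D major, D is the tonic; the diatonic major seventh chord there is I7.
With F# in the bass the chord is in first inversion, so the figured bass is 65.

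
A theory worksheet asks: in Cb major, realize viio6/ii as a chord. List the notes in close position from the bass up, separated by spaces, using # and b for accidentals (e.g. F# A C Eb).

Eb Gb C

The slash marks an applied leading-tone chord: viio of ii. In Cb major, ii is Db, so the leading tone to it is C, a half step below.
Building a diminished triad on C gives C-Eb-Gb.
With the 6 figure the chord is in first inversion; from the bass Eb upward in close position it reads Eb-Gb-C.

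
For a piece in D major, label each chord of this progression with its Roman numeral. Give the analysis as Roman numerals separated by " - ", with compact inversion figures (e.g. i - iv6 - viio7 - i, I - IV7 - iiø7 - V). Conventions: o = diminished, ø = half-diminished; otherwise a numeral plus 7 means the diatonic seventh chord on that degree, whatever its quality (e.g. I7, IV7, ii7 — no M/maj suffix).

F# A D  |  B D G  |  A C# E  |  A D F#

I6 - IV6 - V - I64

F#-A-D has root D, degree 1 in D major, so I6.
B-D-G: major triad on G = scale degree 4 → IV6.
A-C#-E has root A, degree 5 in D major, so V.
A-D-F#: root D is the tonic; major triad there is I64.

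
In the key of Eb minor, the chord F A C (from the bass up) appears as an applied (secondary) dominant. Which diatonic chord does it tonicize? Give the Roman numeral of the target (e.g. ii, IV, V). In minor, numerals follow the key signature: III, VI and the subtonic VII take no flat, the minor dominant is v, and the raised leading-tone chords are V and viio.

V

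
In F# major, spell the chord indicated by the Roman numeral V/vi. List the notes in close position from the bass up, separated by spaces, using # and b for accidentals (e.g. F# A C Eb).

A# C## E#

V/vi is a secondary dominant — the dominant triad of vi. vi in F# major is D#, so the applied chord's root is A#, a perfect fifth above.
Building a major triad on A# gives A#-C##-E#.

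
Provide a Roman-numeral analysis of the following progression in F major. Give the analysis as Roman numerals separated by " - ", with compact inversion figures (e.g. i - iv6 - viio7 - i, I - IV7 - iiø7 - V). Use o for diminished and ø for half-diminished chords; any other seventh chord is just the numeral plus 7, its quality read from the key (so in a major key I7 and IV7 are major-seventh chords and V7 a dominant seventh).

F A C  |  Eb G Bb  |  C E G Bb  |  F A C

I - bVII - V7 - I

F-A-C: major triad on F = scale degree 1 → I.
Eb-G-Bb: Eb with this quality isn't in the key; it's bVII, borrowed from the parallel minor.
C-E-G-Bb has root C, degree 5 in F major, so V7.
F-A-C has root F, degree 1 in F major, so I.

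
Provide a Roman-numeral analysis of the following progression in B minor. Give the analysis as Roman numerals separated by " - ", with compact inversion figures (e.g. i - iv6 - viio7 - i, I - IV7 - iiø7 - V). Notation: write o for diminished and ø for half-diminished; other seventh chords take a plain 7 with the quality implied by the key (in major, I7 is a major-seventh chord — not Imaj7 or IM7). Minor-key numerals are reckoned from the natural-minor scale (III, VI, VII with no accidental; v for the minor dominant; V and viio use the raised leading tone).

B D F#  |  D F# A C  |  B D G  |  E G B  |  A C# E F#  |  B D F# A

i - V7/VI - VI6 - iv - v65 - i7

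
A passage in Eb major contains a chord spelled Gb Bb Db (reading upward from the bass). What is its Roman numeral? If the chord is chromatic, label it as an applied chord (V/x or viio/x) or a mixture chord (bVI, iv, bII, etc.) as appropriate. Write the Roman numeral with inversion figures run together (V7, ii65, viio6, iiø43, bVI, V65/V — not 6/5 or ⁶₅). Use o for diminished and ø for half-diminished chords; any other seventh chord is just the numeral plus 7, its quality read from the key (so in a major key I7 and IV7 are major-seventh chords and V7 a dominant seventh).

bIII

The pitches Gb-Bb-Db form a major triad rooted on Gb.
Gb is the lowered third degree of Eb major (diatonic 3 would be G). This is a major triad on the lowered third degree, borrowed from the parallel minor.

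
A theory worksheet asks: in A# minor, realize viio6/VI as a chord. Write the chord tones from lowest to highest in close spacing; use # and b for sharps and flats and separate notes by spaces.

viio6/VI is a secondary leading-tone chord. The target VI is F# in A# minor; the applied chord is rooted a semitone below, on E#.
Building a diminished triad on E# gives E#-G#-B.
With the 6 figure the chord is in first inversion; from the bass G# upward in close position it reads G#-B-E#.

G# B E#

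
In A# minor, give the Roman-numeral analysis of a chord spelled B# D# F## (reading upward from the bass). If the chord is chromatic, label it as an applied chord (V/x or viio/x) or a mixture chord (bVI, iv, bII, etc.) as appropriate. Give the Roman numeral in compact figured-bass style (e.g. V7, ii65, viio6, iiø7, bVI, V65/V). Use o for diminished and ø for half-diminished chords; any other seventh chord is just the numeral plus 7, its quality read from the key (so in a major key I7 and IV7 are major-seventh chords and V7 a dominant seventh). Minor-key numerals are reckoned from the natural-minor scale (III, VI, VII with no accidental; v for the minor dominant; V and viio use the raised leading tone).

ii

Stacked in thirds the chord is B#-D#-F##: a minor triad on B#.
B# is the second degree of A# minor. This is the minor supertonic, borrowed from the parallel major (the Dorian ii).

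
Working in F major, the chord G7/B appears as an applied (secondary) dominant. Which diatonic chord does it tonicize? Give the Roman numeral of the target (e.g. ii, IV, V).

The chord is a dominant seventh chord on G.
A dominant resolves down a perfect fifth: G → C. In F major, C is scale degree 5, i.e. V.

V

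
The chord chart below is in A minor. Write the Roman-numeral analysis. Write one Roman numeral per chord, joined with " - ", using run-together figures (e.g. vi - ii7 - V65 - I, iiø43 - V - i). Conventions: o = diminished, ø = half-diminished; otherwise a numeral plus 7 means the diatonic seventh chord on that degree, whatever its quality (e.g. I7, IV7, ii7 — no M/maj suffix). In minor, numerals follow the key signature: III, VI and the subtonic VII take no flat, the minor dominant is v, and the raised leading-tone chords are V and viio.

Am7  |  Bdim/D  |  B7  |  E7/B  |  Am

Am7: root A is the tonic; minor seventh chord there is i7.
Bdim/D: diminished triad on B = scale degree 2 → iio6.
B7: a dominant seventh chord on B, the applied dominant of V → V7/V.
E7/B has root E, degree 5 in A minor, so V43.
Am: root A is the tonic; minor triad there is i.

i7 - iio6 - V7/V - V43 - i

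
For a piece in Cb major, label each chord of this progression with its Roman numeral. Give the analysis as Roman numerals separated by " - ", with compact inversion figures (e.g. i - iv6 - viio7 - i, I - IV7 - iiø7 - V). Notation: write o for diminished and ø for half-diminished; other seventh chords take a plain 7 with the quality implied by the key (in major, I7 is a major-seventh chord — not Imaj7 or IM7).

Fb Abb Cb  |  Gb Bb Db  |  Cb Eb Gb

Fb-Abb-Cb: minor triad on Fb — chromatic; iv (borrowed from the parallel minor).
Gb-Bb-Db has root Gb, degree 5 in Cb major, so V.
Cb-Eb-Gb: major triad on Cb = scale degree 1 → I.

iv - V - I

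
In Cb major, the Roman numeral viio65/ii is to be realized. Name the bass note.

The applied chord viio65/ii is rooted on C: C-Eb-Gb-Bbb.
The figure 65 means first inversion — the third is in the bass.

Eb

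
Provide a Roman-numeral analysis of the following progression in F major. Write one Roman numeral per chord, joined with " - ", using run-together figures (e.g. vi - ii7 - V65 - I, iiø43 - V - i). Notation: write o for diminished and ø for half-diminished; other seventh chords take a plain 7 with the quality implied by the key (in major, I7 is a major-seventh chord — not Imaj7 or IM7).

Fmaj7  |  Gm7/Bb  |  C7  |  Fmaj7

I7 - ii65 - V7 - I7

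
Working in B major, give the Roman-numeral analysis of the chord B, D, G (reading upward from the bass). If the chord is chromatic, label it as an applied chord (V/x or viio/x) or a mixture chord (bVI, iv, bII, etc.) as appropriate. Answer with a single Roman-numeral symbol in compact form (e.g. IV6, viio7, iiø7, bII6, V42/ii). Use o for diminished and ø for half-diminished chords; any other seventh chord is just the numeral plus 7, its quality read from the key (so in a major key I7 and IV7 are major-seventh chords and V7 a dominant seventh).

bVI6

The pitches G-B-D form a major triad rooted on G.
G is the lowered sixth degree of B major (diatonic 6 would be G#). This is a major triad on the lowered sixth degree, borrowed from the parallel minor.
With B in the bass the chord is in first inversion, so the figured bass is 6.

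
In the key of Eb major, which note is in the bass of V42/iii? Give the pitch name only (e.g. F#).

C

The applied chord V42/iii is rooted on D: D-F#-A-C.
The figure 42 means third inversion — the seventh is in the bass.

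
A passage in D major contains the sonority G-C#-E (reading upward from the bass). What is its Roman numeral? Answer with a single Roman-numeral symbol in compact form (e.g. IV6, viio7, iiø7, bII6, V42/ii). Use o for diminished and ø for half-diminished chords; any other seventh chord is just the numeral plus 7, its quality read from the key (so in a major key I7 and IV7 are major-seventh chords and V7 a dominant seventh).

Stacked in thirds the chord is C#-E-G: a diminished triad on C#.
In D major, C# is the leading tone; the diatonic diminished triad there is viio.
With G in the bass the chord is in second inversion, so the figured bass is 64.

viio64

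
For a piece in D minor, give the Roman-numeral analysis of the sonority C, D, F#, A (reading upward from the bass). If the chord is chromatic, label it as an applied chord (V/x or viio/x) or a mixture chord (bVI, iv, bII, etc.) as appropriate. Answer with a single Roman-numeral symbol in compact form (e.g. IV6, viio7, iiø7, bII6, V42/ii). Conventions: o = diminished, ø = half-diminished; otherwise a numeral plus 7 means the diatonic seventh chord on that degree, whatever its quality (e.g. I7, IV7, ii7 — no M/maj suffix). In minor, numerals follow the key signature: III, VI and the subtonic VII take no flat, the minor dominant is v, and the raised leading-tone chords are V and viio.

V42/iv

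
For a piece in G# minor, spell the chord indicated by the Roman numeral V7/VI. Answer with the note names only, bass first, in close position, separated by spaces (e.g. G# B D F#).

The slash means an applied dominant: we want the dominant of VI. In G# minor, VI is E major, and its dominant is built on B.
Building a dominant seventh chord on B gives B-D#-F#-A.

B D# F# A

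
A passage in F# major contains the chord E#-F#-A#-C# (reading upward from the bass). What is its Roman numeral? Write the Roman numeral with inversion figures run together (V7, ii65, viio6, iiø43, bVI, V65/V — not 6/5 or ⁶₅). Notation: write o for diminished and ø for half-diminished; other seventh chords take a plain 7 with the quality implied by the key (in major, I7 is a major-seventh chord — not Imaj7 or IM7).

I42

Stacked in thirds the chord is F#-A#-C#-E#: a major seventh chord on F#.
In F# major, F# is the tonic; the diatonic major seventh chord there is I7.
With E# in the bass the chord is in third inversion, so the figured bass is 42.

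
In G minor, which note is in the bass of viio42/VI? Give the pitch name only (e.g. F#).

The applied chord viio42/VI is rooted on D: D-F-Ab-Cb.
The figure 42 means third inversion — the seventh is in the bass.

Cb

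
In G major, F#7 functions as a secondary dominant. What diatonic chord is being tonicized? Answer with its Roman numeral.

iii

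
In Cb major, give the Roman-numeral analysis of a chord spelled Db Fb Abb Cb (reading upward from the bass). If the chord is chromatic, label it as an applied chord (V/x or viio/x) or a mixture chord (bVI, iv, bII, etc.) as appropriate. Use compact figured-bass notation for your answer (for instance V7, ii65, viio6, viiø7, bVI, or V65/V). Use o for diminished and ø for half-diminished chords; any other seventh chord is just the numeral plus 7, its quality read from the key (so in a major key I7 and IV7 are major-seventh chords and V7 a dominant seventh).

iiø7

Stacked in thirds the chord is Db-Fb-Abb-Cb: a half-diminished seventh chord on Db.
Db is the second degree of Cb major. This is the half-diminished supertonic seventh, borrowed from the parallel minor.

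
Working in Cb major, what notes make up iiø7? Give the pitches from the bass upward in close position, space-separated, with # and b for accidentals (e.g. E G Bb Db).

iiø7 is the half-diminished supertonic seventh, borrowed from the parallel minor. In Cb major that root is Db.
So the chord is Db-Fb-Abb-Cb, a half-diminished seventh chord.

Db Fb Abb Cb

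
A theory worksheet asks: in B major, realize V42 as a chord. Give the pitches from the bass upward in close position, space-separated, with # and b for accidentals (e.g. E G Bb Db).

E F# A# C#

The numeral's case and figure indicate a dominant seventh chord. In B major its root, the dominant, is F#.
Stacking thirds from F# gives F#-A#-C#-E.
The figured bass 42 indicates third inversion, placing the seventh (E) in the bass: E-F#-A#-C#.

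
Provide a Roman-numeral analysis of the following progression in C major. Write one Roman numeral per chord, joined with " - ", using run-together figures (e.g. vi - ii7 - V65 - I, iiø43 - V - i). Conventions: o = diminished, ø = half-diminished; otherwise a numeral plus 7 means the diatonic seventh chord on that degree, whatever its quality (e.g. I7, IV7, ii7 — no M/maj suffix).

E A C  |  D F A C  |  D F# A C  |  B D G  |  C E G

vi64 - ii7 - V7/V - V6 - I

E-A-C: minor triad on A = scale degree 6 → vi64.
D-F-A-C has root D, degree 2 in C major, so ii7.
D-F#-A-C is the secondary dominant of V (dominant seventh chord on D): V7/V.
B-D-G has root G, degree 5 in C major, so V6.
C-E-G: root C is the tonic; major triad there is I.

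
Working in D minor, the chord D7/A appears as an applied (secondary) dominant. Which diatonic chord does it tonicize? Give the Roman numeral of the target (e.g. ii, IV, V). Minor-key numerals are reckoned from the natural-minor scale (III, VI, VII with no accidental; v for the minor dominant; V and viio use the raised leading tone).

The chord is a dominant seventh chord on D.
A dominant resolves down a perfect fifth: D → G. In D minor, G is scale degree 4, i.e. iv.

iv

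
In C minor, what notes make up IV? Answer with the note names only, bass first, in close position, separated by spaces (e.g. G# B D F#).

F A C

Scale degree 4 in C minor is F; here the chord built on it is altered to a major triad. IV is the major subdominant, borrowed from the parallel major.
So the chord is F-A-C, a major triad.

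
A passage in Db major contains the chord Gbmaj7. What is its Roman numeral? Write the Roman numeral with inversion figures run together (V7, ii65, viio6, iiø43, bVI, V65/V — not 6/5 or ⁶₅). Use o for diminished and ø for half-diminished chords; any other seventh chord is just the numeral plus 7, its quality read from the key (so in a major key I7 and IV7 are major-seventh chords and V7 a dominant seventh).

IV7

The pitches Gb-Bb-Db-F form a major seventh chord rooted on Gb.
In Db major, Gb is the subdominant; the diatonic major seventh chord there is IV7.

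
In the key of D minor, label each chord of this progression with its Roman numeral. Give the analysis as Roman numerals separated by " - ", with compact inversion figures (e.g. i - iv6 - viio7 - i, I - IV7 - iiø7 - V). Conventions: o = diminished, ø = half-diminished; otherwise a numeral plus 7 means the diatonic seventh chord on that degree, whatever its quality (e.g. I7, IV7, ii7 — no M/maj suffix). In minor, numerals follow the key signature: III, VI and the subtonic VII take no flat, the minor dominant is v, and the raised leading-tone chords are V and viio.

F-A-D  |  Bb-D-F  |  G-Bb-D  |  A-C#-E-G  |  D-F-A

F-A-D has root D, degree 1 in D minor, so i6.
Bb-D-F: major triad on Bb = scale degree 6 → VI.
G-Bb-D: minor triad on G = scale degree 4 → iv.
A-C#-E-G: dominant seventh chord on A = scale degree 5 → V7.
D-F-A has root D, degree 1 in D minor, so i.

i6 - VI - iv - V7 - i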